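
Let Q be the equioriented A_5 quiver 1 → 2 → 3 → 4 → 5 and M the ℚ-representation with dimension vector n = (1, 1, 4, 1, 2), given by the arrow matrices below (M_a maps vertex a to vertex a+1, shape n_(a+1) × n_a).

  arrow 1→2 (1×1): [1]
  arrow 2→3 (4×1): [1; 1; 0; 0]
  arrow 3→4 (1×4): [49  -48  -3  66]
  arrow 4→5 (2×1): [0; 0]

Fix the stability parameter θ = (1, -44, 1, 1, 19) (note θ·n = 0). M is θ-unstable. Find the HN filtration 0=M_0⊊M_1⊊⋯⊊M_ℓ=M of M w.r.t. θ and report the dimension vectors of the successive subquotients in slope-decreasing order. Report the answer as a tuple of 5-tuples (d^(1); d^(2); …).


Via rank(M_{q-1}∘⋯∘M_p): M ≅ I[1,4], I[3,3]^3, I[5,5]^2.
μ_θ-semistable layers: μ^(1)=19; μ^(2)=1; μ^(3)=-43/2

((0, 0, 0, 0, 2); (0, 0, 4, 1, 0); (1, 1, 0, 0, 0))


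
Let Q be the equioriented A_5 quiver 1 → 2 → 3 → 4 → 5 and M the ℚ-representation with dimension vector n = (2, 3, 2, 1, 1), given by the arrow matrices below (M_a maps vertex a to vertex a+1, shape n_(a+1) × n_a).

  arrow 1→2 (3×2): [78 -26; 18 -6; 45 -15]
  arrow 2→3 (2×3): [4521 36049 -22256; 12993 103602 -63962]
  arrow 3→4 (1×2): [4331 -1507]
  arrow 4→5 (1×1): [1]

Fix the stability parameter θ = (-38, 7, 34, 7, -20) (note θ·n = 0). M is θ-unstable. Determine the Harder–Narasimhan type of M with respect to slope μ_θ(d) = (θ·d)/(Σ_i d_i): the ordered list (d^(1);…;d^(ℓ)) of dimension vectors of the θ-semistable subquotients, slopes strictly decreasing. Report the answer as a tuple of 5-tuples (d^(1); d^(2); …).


Barcode: M ≅ I[1,1], I[1,2], I[2,3], I[2,5]. HN layers by μ_θ (3 steps, strictly decreasing):
  μ^(1)=34; μ^(2)=7; μ^(3)=-38

((0, 0, 1, 0, 0); (0, 3, 1, 1, 1); (2, 0, 0, 0, 0))


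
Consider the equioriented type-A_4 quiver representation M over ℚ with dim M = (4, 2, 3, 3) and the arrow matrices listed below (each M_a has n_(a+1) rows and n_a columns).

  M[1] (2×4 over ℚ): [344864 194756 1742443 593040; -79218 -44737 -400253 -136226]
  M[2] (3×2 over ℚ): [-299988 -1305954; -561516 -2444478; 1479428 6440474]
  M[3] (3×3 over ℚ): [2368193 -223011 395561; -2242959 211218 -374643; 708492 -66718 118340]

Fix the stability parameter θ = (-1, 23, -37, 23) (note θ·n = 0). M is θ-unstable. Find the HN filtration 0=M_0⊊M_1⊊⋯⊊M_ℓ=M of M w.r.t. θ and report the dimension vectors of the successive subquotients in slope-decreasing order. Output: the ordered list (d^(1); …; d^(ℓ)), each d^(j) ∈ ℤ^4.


Via rank(M_{q-1}∘⋯∘M_p): M ≅ I[1,1]^2, I[1,2], I[1,4], I[3,3], I[3,4], I[4,4].
μ_θ-semistable layers: μ^(1)=23; μ^(2)=-1; μ^(3)=-5; μ^(4)=-37

((0, 1, 0, 3); (3, 0, 0, 0); (1, 1, 1, 0); (0, 0, 2, 0))


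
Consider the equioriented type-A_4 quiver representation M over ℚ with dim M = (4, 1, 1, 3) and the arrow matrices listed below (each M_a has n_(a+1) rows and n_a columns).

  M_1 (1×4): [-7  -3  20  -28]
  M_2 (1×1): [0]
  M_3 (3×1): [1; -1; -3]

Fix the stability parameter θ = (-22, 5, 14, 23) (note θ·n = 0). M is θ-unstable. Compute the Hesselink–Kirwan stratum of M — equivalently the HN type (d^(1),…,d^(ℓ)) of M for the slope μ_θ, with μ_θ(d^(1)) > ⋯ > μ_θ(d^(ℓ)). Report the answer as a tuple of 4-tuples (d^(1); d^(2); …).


Via rank(M_{q-1}∘⋯∘M_p): M ≅ I[1,1]^3, I[1,2], I[3,4], I[4,4]^2.
μ_θ-semistable layers: μ^(1)=23; μ^(2)=14; μ^(3)=5; μ^(4)=-22

((0, 0, 0, 3); (0, 0, 1, 0); (0, 1, 0, 0); (4, 0, 0, 0))


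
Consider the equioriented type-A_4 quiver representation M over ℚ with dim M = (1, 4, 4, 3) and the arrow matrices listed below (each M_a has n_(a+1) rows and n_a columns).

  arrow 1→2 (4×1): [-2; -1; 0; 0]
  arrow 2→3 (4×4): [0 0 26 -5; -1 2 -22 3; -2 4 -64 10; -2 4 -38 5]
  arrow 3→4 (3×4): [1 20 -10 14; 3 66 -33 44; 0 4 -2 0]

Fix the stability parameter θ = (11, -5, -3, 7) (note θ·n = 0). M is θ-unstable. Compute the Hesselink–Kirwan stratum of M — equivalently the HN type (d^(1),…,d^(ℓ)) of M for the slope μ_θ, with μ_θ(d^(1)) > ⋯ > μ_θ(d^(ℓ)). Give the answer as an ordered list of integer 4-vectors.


Barcode: M ≅ I[1,2], I[2,4]^3, I[3,3]. HN layers by μ_θ (4 steps, strictly decreasing):
  μ^(1)=7; μ^(2)=3; μ^(3)=-3; μ^(4)=-5

((0, 0, 0, 3); (1, 1, 0, 0); (0, 0, 4, 0); (0, 3, 0, 0))


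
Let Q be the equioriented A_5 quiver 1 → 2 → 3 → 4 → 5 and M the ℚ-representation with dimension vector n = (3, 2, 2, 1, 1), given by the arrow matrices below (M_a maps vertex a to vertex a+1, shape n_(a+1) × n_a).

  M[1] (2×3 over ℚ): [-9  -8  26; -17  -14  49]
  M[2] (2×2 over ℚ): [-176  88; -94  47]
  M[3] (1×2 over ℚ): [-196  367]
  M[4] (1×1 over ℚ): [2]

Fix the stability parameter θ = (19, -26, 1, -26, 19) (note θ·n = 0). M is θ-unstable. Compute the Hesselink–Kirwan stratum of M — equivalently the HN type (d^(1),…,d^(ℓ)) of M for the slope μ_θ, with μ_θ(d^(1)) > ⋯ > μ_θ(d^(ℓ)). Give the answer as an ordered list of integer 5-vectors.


Via rank(M_{q-1}∘⋯∘M_p): M ≅ I[1,1], I[1,2], I[1,5], I[3,3].
μ_θ-semistable layers: μ^(1)=19; μ^(2)=1; μ^(3)=-7/2; μ^(4)=-8

((1, 0, 0, 0, 1); (0, 0, 1, 0, 0); (1, 1, 0, 0, 0); (1, 1, 1, 1, 0))


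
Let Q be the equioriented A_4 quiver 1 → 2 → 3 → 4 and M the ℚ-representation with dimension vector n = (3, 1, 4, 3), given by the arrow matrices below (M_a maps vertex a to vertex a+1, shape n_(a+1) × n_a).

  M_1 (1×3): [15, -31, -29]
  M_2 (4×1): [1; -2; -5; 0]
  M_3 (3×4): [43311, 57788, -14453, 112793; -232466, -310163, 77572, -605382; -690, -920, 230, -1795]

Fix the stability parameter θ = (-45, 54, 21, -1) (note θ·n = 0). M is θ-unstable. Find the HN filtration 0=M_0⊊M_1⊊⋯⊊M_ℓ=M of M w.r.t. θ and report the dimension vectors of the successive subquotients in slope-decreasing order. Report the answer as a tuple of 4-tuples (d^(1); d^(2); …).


Barcode: M ≅ I[1,1]^2, I[1,3], I[3,4]^3. HN layers by μ_θ (3 steps, strictly decreasing):
  μ^(1)=75/2; μ^(2)=10; μ^(3)=-45

((0, 1, 1, 0); (0, 0, 3, 3); (3, 0, 0, 0))


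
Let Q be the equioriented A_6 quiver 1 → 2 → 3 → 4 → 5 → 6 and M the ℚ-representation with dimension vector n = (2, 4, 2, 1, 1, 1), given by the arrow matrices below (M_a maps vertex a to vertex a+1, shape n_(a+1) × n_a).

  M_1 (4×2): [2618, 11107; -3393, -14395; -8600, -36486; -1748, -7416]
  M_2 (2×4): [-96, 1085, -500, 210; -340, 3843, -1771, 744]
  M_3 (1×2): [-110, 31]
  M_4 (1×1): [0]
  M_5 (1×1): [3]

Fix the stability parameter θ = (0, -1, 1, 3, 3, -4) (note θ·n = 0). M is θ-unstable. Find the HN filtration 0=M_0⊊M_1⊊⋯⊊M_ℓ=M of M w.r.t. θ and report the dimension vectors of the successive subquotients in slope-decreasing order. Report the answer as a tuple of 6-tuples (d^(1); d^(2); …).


Interval decomposition of M: I[1,3], I[1,4], I[2,2]^2, I[5,6].
HN type (ℓ=4): μ^(1)=3; μ^(2)=1; μ^(3)=-1/2; μ^(4)=-1

((0, 0, 0, 1, 0, 0); (0, 0, 2, 0, 0, 0); (2, 2, 0, 0, 1, 1); (0, 2, 0, 0, 0, 0))


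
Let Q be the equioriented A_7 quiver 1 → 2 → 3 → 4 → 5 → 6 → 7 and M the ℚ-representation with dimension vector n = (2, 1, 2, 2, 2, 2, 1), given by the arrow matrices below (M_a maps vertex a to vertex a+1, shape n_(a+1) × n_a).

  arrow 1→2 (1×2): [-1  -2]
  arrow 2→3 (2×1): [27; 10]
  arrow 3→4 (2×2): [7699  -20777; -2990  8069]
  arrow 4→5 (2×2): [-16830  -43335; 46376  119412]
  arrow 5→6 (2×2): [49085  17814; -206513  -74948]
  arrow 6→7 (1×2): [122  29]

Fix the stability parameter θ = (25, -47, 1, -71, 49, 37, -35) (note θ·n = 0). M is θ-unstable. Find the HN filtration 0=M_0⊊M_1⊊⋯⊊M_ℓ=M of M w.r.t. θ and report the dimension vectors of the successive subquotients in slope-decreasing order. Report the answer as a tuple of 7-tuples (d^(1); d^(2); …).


Barcode: M ≅ I[1,1], I[1,7], I[3,4], I[5,6]. HN layers by μ_θ (5 steps, strictly decreasing):
  μ^(1)=43; μ^(2)=25; μ^(3)=17; μ^(4)=-23; μ^(5)=-35

((0, 0, 0, 0, 1, 1, 0); (1, 0, 0, 0, 0, 0, 0); (0, 0, 0, 0, 1, 1, 1); (1, 1, 1, 1, 0, 0, 0); (0, 0, 1, 1, 0, 0, 0))


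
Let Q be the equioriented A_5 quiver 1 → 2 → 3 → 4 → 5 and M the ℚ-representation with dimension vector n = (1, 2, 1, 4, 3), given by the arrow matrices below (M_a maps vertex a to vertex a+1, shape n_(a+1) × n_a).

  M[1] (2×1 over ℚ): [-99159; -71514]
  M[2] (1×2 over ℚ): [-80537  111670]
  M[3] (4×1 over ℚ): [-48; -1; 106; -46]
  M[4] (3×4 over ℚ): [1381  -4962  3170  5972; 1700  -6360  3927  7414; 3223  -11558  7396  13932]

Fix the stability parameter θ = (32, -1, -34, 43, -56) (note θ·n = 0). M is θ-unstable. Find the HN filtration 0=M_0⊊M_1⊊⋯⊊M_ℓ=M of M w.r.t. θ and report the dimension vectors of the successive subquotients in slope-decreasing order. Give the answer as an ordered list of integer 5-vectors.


Barcode: M ≅ I[1,5], I[2,2], I[4,4], I[4,5]^2. HN layers by μ_θ (4 steps, strictly decreasing):
  μ^(1)=43; μ^(2)=-1; μ^(3)=-16/5; μ^(4)=-13/2

((0, 0, 0, 1, 0); (0, 1, 0, 0, 0); (1, 1, 1, 1, 1); (0, 0, 0, 2, 2))


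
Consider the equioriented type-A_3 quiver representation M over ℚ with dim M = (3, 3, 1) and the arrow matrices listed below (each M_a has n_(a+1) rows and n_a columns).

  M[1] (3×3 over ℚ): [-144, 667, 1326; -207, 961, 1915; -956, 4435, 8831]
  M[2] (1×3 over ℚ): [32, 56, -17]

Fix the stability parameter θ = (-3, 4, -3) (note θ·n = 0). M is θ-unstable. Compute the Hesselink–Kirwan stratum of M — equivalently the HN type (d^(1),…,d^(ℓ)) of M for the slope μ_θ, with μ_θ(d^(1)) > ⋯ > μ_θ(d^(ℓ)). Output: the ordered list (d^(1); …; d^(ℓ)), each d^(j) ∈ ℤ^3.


Barcode: M ≅ I[1,2]^2, I[1,3]. HN layers by μ_θ (3 steps, strictly decreasing):
  μ^(1)=4; μ^(2)=1/2; μ^(3)=-3

((0, 2, 0); (0, 1, 1); (3, 0, 0))


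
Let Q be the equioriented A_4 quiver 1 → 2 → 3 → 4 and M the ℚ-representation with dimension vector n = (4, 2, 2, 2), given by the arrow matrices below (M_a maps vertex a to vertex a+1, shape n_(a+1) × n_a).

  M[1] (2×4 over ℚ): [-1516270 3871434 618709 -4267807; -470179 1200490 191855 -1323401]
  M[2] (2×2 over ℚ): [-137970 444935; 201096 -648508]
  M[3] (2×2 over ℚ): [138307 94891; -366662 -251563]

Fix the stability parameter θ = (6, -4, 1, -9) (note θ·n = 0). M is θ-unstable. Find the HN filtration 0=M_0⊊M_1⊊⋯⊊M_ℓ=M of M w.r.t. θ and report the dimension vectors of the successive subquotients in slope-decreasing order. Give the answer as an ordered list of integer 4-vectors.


Interval decomposition of M: I[1,1]^2, I[1,2], I[1,4], I[3,4].
HN type (ℓ=4): μ^(1)=6; μ^(2)=1; μ^(3)=-3/2; μ^(4)=-4

((2, 0, 0, 0); (1, 1, 0, 0); (1, 1, 1, 1); (0, 0, 1, 1))


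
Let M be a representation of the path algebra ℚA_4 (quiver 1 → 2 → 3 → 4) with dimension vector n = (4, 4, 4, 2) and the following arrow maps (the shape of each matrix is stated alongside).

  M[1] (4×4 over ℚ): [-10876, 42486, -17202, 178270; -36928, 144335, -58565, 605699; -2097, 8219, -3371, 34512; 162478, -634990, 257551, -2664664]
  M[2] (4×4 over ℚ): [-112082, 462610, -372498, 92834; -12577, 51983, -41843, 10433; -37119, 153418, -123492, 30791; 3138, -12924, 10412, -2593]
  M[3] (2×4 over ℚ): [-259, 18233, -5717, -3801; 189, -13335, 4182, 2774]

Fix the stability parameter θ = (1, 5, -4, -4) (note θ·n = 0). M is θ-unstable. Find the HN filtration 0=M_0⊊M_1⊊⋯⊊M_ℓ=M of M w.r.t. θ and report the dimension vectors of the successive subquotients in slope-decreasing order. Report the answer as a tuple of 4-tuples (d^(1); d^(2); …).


Barcode: M ≅ I[1,2], I[1,3], I[1,4]^2, I[3,3]. HN layers by μ_θ (5 steps, strictly decreasing):
  μ^(1)=5; μ^(2)=1; μ^(3)=2/3; μ^(4)=-1/2; μ^(5)=-4

((0, 1, 0, 0); (1, 0, 0, 0); (1, 1, 1, 0); (2, 2, 2, 2); (0, 0, 1, 0))


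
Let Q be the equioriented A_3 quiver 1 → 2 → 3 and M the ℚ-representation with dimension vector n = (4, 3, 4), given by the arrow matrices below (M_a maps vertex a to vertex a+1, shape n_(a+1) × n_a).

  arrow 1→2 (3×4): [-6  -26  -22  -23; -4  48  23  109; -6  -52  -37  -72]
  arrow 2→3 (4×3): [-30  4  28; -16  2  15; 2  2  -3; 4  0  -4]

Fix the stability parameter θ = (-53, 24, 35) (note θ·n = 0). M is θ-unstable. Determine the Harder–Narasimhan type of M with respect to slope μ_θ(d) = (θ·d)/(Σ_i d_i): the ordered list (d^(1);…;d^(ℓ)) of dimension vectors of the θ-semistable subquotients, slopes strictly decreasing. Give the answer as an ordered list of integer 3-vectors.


Barcode: M ≅ I[1,1], I[1,2], I[1,3]^2, I[3,3]^2. HN layers by μ_θ (3 steps, strictly decreasing):
  μ^(1)=35; μ^(2)=24; μ^(3)=-53

((0, 0, 4); (0, 3, 0); (4, 0, 0))


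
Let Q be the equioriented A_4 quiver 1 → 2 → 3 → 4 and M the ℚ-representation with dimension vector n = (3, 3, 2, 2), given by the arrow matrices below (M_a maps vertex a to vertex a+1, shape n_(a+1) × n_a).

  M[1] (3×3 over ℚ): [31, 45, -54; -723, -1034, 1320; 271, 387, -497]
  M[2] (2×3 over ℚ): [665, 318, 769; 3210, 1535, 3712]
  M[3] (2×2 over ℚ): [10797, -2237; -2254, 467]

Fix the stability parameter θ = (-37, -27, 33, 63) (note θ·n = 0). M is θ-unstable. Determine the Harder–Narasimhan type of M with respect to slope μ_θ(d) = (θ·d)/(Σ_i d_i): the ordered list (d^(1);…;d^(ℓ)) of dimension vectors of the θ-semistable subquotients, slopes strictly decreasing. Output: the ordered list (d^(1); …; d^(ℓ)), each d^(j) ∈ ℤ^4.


Via rank(M_{q-1}∘⋯∘M_p): M ≅ I[1,2], I[1,4]^2.
μ_θ-semistable layers: μ^(1)=63; μ^(2)=33; μ^(3)=-27; μ^(4)=-37

((0, 0, 0, 2); (0, 0, 2, 0); (0, 3, 0, 0); (3, 0, 0, 0))


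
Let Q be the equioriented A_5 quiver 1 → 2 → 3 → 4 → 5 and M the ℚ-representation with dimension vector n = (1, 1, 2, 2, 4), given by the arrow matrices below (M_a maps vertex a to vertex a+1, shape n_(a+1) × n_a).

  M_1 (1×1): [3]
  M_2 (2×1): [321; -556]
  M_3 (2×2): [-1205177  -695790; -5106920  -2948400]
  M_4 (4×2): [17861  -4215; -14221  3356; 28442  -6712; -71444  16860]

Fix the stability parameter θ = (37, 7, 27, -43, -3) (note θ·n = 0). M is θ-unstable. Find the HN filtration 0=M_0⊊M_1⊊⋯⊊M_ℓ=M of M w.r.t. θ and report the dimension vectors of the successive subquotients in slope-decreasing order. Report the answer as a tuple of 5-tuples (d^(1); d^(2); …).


Via rank(M_{q-1}∘⋯∘M_p): M ≅ I[1,5], I[3,3], I[4,5], I[5,5]^2.
μ_θ-semistable layers: μ^(1)=27; μ^(2)=5; μ^(3)=-3; μ^(4)=-43

((0, 0, 1, 0, 0); (1, 1, 1, 1, 1); (0, 0, 0, 0, 3); (0, 0, 0, 1, 0))


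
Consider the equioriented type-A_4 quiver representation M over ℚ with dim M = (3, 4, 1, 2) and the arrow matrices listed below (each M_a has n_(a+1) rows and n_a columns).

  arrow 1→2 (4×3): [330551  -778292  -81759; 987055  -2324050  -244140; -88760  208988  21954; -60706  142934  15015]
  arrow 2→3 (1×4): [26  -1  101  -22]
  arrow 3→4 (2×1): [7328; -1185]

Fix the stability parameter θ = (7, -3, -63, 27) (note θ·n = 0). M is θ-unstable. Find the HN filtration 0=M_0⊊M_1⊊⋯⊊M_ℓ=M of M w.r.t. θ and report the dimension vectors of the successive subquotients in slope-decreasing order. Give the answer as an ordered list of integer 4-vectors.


Interval decomposition of M: I[1,1], I[1,2], I[1,4], I[2,2]^2, I[4,4].
HN type (ℓ=5): μ^(1)=27; μ^(2)=7; μ^(3)=2; μ^(4)=-3; μ^(5)=-59/3

((0, 0, 0, 2); (1, 0, 0, 0); (1, 1, 0, 0); (0, 2, 0, 0); (1, 1, 1, 0))


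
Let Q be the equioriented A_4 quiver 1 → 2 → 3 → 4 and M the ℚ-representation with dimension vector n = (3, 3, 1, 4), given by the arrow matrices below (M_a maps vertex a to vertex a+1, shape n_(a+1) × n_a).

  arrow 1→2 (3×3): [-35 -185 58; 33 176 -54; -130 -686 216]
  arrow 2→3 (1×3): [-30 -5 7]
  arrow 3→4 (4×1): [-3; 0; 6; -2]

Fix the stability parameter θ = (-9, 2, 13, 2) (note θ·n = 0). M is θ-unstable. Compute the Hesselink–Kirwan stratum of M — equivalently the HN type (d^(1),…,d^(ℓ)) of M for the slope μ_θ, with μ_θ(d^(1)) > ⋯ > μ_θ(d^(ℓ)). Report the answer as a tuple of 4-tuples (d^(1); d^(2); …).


Barcode: M ≅ I[1,2]^2, I[1,4], I[4,4]^3. HN layers by μ_θ (3 steps, strictly decreasing):
  μ^(1)=15/2; μ^(2)=2; μ^(3)=-9

((0, 0, 1, 1); (0, 3, 0, 3); (3, 0, 0, 0))


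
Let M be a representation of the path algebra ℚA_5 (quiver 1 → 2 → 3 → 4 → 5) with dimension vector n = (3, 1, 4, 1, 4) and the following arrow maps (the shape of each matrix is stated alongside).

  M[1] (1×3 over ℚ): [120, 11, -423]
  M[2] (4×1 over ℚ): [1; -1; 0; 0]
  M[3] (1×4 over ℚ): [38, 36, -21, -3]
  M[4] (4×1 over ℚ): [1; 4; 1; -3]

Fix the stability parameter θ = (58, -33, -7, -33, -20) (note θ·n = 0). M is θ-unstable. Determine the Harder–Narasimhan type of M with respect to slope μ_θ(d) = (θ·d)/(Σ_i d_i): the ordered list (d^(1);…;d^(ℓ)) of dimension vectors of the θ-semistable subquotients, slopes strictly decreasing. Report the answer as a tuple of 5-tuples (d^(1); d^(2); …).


Via rank(M_{q-1}∘⋯∘M_p): M ≅ I[1,1]^2, I[1,5], I[3,3]^3, I[5,5]^3.
μ_θ-semistable layers: μ^(1)=58; μ^(2)=-7; μ^(3)=-20

((2, 0, 0, 0, 0); (1, 1, 4, 1, 1); (0, 0, 0, 0, 3))


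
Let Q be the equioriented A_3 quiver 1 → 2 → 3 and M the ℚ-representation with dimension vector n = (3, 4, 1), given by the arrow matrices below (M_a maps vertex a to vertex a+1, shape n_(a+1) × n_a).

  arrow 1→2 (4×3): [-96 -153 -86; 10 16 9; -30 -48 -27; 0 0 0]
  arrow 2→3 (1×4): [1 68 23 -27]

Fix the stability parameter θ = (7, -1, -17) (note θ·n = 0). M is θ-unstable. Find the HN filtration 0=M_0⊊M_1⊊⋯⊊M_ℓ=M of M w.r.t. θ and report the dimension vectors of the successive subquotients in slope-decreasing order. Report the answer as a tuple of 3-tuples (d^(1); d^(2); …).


Barcode: M ≅ I[1,1], I[1,2], I[1,3], I[2,2]^2. HN layers by μ_θ (4 steps, strictly decreasing):
  μ^(1)=7; μ^(2)=3; μ^(3)=-1; μ^(4)=-11/3

((1, 0, 0); (1, 1, 0); (0, 2, 0); (1, 1, 1))


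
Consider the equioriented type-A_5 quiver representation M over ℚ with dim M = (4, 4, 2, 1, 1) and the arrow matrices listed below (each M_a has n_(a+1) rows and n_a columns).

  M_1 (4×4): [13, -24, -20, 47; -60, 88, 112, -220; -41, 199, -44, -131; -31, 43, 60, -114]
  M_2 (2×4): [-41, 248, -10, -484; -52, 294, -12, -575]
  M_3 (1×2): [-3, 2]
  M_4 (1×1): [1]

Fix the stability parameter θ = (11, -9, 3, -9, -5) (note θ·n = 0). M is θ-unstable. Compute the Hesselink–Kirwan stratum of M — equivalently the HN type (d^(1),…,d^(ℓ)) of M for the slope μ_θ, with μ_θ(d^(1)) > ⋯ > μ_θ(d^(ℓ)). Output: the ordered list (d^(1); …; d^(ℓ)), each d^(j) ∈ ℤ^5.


Barcode: M ≅ I[1,1], I[1,2], I[1,3], I[1,5], I[2,2]. HN layers by μ_θ (5 steps, strictly decreasing):
  μ^(1)=11; μ^(2)=3; μ^(3)=1; μ^(4)=-9/5; μ^(5)=-9

((1, 0, 0, 0, 0); (0, 0, 1, 0, 0); (2, 2, 0, 0, 0); (1, 1, 1, 1, 1); (0, 1, 0, 0, 0))


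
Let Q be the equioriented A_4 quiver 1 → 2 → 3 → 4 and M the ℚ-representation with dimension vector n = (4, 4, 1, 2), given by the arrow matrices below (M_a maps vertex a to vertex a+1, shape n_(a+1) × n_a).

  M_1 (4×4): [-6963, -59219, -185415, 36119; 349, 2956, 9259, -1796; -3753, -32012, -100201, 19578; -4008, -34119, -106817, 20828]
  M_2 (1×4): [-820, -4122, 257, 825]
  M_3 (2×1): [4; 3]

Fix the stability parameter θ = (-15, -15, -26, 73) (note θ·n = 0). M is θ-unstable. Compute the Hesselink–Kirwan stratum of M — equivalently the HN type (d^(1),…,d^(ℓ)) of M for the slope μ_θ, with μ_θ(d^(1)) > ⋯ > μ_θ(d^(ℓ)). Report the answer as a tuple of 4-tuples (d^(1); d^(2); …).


Via rank(M_{q-1}∘⋯∘M_p): M ≅ I[1,1], I[1,2]^2, I[1,4], I[2,2], I[4,4].
μ_θ-semistable layers: μ^(1)=73; μ^(2)=-15; μ^(3)=-56/3

((0, 0, 0, 2); (3, 3, 0, 0); (1, 1, 1, 0))


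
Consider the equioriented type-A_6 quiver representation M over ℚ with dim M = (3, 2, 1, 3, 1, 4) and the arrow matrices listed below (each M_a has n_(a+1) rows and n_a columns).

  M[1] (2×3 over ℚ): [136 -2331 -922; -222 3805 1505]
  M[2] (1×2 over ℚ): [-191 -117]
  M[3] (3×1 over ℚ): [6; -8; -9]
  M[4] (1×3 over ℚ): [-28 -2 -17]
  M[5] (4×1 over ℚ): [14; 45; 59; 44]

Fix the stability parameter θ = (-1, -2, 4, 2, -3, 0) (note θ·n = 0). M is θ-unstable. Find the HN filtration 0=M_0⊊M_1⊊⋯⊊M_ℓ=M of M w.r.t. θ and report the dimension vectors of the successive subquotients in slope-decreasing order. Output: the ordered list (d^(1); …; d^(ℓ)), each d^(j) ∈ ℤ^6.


Barcode: M ≅ I[1,1], I[1,2], I[1,6], I[4,4]^2, I[6,6]^3. HN layers by μ_θ (5 steps, strictly decreasing):
  μ^(1)=2; μ^(2)=3/4; μ^(3)=0; μ^(4)=-1; μ^(5)=-3/2

((0, 0, 0, 2, 0, 0); (0, 0, 1, 1, 1, 1); (0, 0, 0, 0, 0, 3); (1, 0, 0, 0, 0, 0); (2, 2, 0, 0, 0, 0))


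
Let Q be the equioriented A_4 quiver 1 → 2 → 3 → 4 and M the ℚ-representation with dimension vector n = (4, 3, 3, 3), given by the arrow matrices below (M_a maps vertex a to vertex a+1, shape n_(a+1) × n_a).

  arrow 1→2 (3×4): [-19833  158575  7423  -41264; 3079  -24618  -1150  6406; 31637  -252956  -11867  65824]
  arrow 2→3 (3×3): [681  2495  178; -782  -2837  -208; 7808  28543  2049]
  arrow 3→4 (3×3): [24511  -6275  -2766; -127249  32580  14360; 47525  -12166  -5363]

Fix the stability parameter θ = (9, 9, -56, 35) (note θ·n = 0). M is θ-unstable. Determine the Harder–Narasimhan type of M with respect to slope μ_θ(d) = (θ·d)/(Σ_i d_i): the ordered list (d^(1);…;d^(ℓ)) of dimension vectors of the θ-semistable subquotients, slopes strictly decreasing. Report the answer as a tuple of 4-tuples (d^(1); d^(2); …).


Interval decomposition of M: I[1,1], I[1,4]^3.
HN type (ℓ=3): μ^(1)=35; μ^(2)=9; μ^(3)=-38/3

((0, 0, 0, 3); (1, 0, 0, 0); (3, 3, 3, 0))


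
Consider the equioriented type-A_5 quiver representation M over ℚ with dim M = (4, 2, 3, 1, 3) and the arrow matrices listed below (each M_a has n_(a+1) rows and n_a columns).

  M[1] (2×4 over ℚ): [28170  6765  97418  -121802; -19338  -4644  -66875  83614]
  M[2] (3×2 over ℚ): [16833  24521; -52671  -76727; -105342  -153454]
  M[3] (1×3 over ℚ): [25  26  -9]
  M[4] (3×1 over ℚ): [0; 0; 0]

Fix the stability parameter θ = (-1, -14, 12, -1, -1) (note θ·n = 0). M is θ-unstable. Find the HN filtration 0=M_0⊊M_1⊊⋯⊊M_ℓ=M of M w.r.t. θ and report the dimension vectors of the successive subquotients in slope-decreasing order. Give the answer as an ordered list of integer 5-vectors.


Via rank(M_{q-1}∘⋯∘M_p): M ≅ I[1,1]^2, I[1,2], I[1,4], I[3,3]^2, I[5,5]^3.
μ_θ-semistable layers: μ^(1)=12; μ^(2)=11/2; μ^(3)=-1; μ^(4)=-15/2

((0, 0, 2, 0, 0); (0, 0, 1, 1, 0); (2, 0, 0, 0, 3); (2, 2, 0, 0, 0))


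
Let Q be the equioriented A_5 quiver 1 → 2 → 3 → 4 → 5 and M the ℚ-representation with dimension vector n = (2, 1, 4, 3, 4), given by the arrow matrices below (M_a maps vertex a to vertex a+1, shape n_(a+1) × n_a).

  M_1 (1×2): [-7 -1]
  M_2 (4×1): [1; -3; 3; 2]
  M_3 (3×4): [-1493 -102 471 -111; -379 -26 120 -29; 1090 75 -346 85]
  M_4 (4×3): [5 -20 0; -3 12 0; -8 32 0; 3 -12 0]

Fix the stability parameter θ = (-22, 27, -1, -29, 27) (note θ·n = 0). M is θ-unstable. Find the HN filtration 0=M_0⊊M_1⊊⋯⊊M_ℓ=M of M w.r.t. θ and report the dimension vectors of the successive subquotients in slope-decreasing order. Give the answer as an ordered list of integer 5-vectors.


Barcode: M ≅ I[1,1], I[1,4], I[3,3], I[3,4], I[3,5], I[5,5]^3. HN layers by μ_θ (4 steps, strictly decreasing):
  μ^(1)=27; μ^(2)=-1; μ^(3)=-15; μ^(4)=-22

((0, 0, 0, 0, 4); (0, 1, 2, 1, 0); (0, 0, 2, 2, 0); (2, 0, 0, 0, 0))


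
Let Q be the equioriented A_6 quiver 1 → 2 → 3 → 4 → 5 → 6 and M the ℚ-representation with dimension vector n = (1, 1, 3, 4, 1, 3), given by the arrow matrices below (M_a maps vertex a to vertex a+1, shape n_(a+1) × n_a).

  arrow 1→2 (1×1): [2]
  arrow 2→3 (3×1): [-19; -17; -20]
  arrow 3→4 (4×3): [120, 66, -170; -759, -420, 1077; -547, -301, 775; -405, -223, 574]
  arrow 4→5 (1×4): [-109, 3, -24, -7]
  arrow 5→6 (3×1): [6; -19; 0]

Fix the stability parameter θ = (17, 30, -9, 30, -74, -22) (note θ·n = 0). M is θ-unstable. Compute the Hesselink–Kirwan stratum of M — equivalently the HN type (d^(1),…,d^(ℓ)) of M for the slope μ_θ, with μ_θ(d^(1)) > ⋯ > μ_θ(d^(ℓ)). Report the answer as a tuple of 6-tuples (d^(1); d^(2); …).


Barcode: M ≅ I[1,6], I[3,4]^2, I[4,4], I[6,6]^2. HN layers by μ_θ (4 steps, strictly decreasing):
  μ^(1)=30; μ^(2)=-14/3; μ^(3)=-9; μ^(4)=-22

((0, 0, 0, 3, 0, 0); (1, 1, 1, 1, 1, 1); (0, 0, 2, 0, 0, 0); (0, 0, 0, 0, 0, 2))


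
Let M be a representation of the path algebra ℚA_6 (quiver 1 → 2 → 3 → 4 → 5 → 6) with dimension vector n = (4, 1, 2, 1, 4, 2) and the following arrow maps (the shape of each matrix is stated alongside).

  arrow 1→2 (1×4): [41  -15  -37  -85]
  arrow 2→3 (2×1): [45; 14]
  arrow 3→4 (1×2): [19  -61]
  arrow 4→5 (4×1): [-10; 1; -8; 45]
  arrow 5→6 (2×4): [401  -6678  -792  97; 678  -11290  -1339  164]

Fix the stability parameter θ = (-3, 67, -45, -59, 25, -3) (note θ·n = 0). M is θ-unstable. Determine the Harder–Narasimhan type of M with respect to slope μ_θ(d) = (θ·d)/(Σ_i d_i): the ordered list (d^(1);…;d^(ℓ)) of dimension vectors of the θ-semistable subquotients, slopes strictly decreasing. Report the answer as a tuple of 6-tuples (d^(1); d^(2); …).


Barcode: M ≅ I[1,1]^3, I[1,6], I[3,3], I[5,5]^2, I[5,6]. HN layers by μ_θ (5 steps, strictly decreasing):
  μ^(1)=25; μ^(2)=11; μ^(3)=-3; μ^(4)=-10; μ^(5)=-45

((0, 0, 0, 0, 2, 0); (0, 0, 0, 0, 2, 2); (3, 0, 0, 0, 0, 0); (1, 1, 1, 1, 0, 0); (0, 0, 1, 0, 0, 0))


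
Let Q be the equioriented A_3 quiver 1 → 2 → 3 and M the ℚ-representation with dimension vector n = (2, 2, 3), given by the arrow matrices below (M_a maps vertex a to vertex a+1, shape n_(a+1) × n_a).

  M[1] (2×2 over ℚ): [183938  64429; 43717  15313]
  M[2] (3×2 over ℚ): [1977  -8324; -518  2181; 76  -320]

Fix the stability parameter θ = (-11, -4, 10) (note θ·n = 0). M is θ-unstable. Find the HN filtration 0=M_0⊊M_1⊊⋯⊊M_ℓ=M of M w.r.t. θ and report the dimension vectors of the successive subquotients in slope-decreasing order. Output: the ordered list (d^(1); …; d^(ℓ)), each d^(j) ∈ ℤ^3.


Interval decomposition of M: I[1,3]^2, I[3,3].
HN type (ℓ=3): μ^(1)=10; μ^(2)=-4; μ^(3)=-11

((0, 0, 3); (0, 2, 0); (2, 0, 0))


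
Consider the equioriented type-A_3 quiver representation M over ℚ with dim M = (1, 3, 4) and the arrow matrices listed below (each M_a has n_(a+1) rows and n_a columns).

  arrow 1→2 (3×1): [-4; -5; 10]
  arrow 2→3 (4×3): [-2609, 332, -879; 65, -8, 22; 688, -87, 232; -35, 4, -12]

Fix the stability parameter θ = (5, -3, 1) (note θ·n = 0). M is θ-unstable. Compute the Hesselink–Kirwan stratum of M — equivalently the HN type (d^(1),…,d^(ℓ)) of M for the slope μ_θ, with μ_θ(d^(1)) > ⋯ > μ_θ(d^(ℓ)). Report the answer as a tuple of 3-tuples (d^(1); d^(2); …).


Barcode: M ≅ I[1,3], I[2,3]^2, I[3,3]. HN layers by μ_θ (2 steps, strictly decreasing):
  μ^(1)=1; μ^(2)=-3

((1, 1, 4); (0, 2, 0))


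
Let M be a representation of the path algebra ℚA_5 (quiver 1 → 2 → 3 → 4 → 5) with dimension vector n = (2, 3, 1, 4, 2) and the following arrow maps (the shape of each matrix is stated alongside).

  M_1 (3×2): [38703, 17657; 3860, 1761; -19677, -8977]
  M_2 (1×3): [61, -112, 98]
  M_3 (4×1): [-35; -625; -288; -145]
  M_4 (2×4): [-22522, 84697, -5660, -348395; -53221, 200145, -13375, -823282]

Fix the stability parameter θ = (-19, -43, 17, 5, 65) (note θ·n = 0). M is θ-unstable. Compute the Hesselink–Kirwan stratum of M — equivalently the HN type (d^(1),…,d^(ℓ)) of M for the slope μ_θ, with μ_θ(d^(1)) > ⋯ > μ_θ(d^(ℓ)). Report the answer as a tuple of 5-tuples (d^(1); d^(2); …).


Via rank(M_{q-1}∘⋯∘M_p): M ≅ I[1,2], I[1,4], I[2,2], I[4,4], I[4,5]^2.
μ_θ-semistable layers: μ^(1)=65; μ^(2)=11; μ^(3)=5; μ^(4)=-31; μ^(5)=-43

((0, 0, 0, 0, 2); (0, 0, 1, 1, 0); (0, 0, 0, 3, 0); (2, 2, 0, 0, 0); (0, 1, 0, 0, 0))


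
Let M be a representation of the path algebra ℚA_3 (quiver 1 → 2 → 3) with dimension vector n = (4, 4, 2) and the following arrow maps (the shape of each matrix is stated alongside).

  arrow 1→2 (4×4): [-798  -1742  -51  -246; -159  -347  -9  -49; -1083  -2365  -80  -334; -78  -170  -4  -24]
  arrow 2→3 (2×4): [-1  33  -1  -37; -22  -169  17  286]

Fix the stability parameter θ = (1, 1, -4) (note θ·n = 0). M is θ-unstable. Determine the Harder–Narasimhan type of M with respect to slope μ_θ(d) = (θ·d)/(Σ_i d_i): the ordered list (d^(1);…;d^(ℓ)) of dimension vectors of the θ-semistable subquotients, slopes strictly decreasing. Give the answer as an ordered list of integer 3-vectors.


Barcode: M ≅ I[1,1], I[1,2], I[1,3]^2, I[2,2]. HN layers by μ_θ (2 steps, strictly decreasing):
  μ^(1)=1; μ^(2)=-2/3

((2, 2, 0); (2, 2, 2))


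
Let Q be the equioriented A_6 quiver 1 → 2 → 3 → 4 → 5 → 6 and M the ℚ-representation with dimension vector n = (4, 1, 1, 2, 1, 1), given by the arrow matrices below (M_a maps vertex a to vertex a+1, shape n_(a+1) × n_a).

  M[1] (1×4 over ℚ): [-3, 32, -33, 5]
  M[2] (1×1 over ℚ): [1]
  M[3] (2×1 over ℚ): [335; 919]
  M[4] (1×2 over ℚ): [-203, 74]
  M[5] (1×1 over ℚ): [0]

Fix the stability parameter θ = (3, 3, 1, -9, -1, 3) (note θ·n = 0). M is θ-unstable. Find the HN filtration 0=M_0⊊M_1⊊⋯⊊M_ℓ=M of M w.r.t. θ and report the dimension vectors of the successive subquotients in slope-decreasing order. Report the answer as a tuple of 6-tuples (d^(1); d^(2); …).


Via rank(M_{q-1}∘⋯∘M_p): M ≅ I[1,1]^3, I[1,5], I[4,4], I[6,6].
μ_θ-semistable layers: μ^(1)=3; μ^(2)=-3/5; μ^(3)=-9

((3, 0, 0, 0, 0, 1); (1, 1, 1, 1, 1, 0); (0, 0, 0, 1, 0, 0))


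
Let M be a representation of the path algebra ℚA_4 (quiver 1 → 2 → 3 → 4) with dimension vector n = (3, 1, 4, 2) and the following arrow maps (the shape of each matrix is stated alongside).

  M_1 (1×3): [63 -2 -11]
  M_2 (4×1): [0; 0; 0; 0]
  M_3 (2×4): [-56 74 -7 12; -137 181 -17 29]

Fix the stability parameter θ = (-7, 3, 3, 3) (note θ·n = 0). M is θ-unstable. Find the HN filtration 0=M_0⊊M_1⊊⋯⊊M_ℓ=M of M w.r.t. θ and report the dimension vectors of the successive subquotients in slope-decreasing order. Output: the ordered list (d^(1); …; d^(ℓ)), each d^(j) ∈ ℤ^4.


Barcode: M ≅ I[1,1]^2, I[1,2], I[3,3]^2, I[3,4]^2. HN layers by μ_θ (2 steps, strictly decreasing):
  μ^(1)=3; μ^(2)=-7

((0, 1, 4, 2); (3, 0, 0, 0))


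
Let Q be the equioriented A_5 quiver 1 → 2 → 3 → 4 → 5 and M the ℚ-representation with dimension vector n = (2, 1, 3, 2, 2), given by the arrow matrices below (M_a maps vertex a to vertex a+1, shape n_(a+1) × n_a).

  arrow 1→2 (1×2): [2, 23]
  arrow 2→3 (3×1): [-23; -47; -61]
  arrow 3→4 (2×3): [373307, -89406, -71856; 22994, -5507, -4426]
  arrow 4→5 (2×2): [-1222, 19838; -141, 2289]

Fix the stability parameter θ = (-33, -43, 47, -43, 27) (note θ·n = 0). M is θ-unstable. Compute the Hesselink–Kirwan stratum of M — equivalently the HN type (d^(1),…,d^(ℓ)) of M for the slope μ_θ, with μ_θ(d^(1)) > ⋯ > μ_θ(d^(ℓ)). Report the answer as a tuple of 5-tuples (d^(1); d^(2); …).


Barcode: M ≅ I[1,1], I[1,4], I[3,3], I[3,5], I[5,5]. HN layers by μ_θ (5 steps, strictly decreasing):
  μ^(1)=47; μ^(2)=27; μ^(3)=2; μ^(4)=-33; μ^(5)=-38

((0, 0, 1, 0, 0); (0, 0, 0, 0, 2); (0, 0, 2, 2, 0); (1, 0, 0, 0, 0); (1, 1, 0, 0, 0))


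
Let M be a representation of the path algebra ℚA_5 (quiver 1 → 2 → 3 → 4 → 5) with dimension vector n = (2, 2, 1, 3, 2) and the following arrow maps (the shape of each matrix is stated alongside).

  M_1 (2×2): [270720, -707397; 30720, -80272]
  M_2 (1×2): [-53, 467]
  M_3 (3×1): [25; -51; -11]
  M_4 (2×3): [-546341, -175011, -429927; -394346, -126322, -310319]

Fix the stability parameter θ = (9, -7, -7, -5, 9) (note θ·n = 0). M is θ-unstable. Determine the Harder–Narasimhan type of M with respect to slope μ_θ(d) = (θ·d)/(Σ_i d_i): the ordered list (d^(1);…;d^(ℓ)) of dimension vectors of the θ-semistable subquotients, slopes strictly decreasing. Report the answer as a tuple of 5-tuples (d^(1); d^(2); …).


Barcode: M ≅ I[1,1], I[1,5], I[2,2], I[4,4], I[4,5]. HN layers by μ_θ (4 steps, strictly decreasing):
  μ^(1)=9; μ^(2)=-5/2; μ^(3)=-5; μ^(4)=-7

((1, 0, 0, 0, 2); (1, 1, 1, 1, 0); (0, 0, 0, 2, 0); (0, 1, 0, 0, 0))


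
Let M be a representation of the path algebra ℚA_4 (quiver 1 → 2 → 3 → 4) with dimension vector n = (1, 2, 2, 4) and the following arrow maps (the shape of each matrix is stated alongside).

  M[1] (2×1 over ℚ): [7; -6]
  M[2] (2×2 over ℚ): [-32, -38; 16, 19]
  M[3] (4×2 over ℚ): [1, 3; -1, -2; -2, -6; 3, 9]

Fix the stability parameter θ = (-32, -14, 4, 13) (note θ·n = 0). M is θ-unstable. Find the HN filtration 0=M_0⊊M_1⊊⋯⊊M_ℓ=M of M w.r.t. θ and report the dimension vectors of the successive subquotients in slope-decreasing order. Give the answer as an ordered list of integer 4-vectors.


Interval decomposition of M: I[1,4], I[2,2], I[3,4], I[4,4]^2.
HN type (ℓ=4): μ^(1)=13; μ^(2)=4; μ^(3)=-14; μ^(4)=-32

((0, 0, 0, 4); (0, 0, 2, 0); (0, 2, 0, 0); (1, 0, 0, 0))


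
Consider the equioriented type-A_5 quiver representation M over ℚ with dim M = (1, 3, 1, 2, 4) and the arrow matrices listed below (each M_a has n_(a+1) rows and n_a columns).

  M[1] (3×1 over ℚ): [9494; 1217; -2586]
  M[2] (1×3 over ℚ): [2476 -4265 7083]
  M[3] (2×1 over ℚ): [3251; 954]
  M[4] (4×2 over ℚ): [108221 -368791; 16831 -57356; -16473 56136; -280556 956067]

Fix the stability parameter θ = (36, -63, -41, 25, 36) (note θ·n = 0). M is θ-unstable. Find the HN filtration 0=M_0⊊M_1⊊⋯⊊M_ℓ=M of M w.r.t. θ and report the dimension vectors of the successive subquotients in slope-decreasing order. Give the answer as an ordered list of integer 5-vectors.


Via rank(M_{q-1}∘⋯∘M_p): M ≅ I[1,5], I[2,2]^2, I[4,5], I[5,5]^2.
μ_θ-semistable layers: μ^(1)=36; μ^(2)=25; μ^(3)=-68/3; μ^(4)=-63

((0, 0, 0, 0, 4); (0, 0, 0, 2, 0); (1, 1, 1, 0, 0); (0, 2, 0, 0, 0))


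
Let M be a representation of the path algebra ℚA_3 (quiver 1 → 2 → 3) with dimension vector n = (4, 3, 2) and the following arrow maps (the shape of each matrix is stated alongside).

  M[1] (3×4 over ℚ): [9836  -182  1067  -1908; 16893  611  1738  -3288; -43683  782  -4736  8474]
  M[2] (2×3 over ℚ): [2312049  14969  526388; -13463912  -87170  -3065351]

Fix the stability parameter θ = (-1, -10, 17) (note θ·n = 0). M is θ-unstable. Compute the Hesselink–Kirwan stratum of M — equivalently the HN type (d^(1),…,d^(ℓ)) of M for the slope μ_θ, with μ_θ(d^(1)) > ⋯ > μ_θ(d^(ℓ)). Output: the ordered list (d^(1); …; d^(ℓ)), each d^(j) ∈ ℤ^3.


Via rank(M_{q-1}∘⋯∘M_p): M ≅ I[1,1], I[1,2], I[1,3]^2.
μ_θ-semistable layers: μ^(1)=17; μ^(2)=-1; μ^(3)=-11/2

((0, 0, 2); (1, 0, 0); (3, 3, 0))


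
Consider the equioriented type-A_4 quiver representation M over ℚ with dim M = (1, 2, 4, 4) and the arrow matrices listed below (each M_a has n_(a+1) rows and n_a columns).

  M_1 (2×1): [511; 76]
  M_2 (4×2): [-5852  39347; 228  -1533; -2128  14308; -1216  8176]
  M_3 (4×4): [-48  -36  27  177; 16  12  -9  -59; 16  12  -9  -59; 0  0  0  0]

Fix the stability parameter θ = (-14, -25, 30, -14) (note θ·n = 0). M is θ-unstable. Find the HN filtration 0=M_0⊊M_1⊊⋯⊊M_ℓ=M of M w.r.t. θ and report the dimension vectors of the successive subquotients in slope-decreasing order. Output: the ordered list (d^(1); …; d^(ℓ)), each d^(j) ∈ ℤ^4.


Barcode: M ≅ I[1,2], I[2,3], I[3,3]^2, I[3,4], I[4,4]^3. HN layers by μ_θ (5 steps, strictly decreasing):
  μ^(1)=30; μ^(2)=8; μ^(3)=-14; μ^(4)=-39/2; μ^(5)=-25

((0, 0, 3, 0); (0, 0, 1, 1); (0, 0, 0, 3); (1, 1, 0, 0); (0, 1, 0, 0))


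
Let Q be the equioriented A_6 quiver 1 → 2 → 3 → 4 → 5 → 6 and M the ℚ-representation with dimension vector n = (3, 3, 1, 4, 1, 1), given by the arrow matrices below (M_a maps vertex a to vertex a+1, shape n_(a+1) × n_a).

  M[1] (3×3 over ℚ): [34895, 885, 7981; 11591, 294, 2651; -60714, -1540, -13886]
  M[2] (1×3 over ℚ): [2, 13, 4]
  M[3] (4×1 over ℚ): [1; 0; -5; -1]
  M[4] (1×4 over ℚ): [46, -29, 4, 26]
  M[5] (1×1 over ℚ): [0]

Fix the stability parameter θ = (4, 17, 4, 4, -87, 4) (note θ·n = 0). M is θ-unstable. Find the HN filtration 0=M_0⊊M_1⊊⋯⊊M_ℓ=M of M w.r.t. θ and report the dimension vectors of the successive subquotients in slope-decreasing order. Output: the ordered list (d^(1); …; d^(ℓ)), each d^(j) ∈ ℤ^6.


Interval decomposition of M: I[1,2]^2, I[1,4], I[4,4]^2, I[4,5], I[6,6].
HN type (ℓ=4): μ^(1)=17; μ^(2)=25/3; μ^(3)=4; μ^(4)=-83/2

((0, 2, 0, 0, 0, 0); (0, 1, 1, 1, 0, 0); (3, 0, 0, 2, 0, 1); (0, 0, 0, 1, 1, 0))


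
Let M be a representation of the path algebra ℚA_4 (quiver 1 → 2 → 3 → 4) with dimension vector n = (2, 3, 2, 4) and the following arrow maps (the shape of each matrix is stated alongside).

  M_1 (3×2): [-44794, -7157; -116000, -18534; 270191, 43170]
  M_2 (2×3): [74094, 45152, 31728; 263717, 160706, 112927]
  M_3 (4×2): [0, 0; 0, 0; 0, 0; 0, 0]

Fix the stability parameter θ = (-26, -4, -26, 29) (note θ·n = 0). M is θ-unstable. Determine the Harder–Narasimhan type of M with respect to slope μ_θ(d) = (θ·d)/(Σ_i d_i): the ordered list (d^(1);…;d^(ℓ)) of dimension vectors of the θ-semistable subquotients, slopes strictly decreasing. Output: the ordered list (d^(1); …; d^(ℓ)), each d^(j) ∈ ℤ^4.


Via rank(M_{q-1}∘⋯∘M_p): M ≅ I[1,3]^2, I[2,2], I[4,4]^4.
μ_θ-semistable layers: μ^(1)=29; μ^(2)=-4; μ^(3)=-15; μ^(4)=-26

((0, 0, 0, 4); (0, 1, 0, 0); (0, 2, 2, 0); (2, 0, 0, 0))


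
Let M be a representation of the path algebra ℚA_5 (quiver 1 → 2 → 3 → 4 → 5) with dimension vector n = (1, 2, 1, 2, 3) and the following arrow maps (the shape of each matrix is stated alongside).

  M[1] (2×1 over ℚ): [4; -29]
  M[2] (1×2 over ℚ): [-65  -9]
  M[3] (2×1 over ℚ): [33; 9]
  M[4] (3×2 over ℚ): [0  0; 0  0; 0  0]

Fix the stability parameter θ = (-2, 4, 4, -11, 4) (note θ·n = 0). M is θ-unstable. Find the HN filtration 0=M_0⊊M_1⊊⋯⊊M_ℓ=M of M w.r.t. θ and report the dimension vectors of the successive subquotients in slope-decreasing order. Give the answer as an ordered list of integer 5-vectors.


Interval decomposition of M: I[1,4], I[2,2], I[4,4], I[5,5]^3.
HN type (ℓ=4): μ^(1)=4; μ^(2)=-1; μ^(3)=-2; μ^(4)=-11

((0, 1, 0, 0, 3); (0, 1, 1, 1, 0); (1, 0, 0, 0, 0); (0, 0, 0, 1, 0))


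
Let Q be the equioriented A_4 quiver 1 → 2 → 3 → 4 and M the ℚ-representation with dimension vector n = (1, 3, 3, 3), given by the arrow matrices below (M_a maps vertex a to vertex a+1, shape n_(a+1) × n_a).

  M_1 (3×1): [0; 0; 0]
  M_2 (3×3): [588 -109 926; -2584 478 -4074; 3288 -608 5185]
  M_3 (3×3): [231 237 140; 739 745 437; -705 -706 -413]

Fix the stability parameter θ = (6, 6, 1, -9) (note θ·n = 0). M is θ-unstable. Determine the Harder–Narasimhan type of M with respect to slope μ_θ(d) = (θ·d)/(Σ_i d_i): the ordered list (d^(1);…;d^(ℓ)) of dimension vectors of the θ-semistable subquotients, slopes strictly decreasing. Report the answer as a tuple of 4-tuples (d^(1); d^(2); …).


Interval decomposition of M: I[1,1], I[2,2], I[2,4]^2, I[3,4].
HN type (ℓ=3): μ^(1)=6; μ^(2)=-2/3; μ^(3)=-4

((1, 1, 0, 0); (0, 2, 2, 2); (0, 0, 1, 1))


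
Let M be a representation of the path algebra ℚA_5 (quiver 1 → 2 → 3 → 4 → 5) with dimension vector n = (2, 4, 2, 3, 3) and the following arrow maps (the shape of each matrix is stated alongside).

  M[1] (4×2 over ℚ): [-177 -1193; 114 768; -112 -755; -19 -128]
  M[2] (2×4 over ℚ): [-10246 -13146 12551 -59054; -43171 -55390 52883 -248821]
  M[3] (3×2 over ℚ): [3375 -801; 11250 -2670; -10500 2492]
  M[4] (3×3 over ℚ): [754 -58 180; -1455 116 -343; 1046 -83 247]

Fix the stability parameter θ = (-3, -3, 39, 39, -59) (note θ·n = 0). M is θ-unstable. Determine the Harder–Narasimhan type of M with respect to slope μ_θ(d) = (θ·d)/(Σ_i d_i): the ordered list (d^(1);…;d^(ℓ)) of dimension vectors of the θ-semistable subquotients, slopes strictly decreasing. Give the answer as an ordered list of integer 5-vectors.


Barcode: M ≅ I[1,3], I[1,5], I[2,2]^2, I[4,5]^2. HN layers by μ_θ (4 steps, strictly decreasing):
  μ^(1)=39; μ^(2)=19/3; μ^(3)=-3; μ^(4)=-10

((0, 0, 1, 0, 0); (0, 0, 1, 1, 1); (2, 4, 0, 0, 0); (0, 0, 0, 2, 2))
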